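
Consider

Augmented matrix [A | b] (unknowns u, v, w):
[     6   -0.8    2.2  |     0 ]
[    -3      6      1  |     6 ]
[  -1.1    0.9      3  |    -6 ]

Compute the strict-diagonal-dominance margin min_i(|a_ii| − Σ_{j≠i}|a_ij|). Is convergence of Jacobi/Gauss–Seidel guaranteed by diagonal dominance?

row 1: |6| − (0.8+2.2) = 3
row 2: |6| − (3+1) = 2
row 3: |3| − (1.1+0.9) = 1
minimum over rows = 1 → strictly diagonally dominant (convergence guaranteed)

1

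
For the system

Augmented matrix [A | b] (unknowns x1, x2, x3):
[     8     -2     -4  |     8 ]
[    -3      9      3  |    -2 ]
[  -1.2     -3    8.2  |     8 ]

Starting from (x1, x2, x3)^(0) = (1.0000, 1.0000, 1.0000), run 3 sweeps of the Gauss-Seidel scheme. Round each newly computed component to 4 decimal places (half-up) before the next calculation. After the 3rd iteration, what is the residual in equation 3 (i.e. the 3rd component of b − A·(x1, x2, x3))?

Iteration 1:
  x1 = (8 - (-2)·1.0000 - (-4)·1.0000) / (8) = 1.7500
  x2 = (-2 - (-3)·1.7500 - (3)·1.0000) / (9) = 0.0278
  x3 = (8 - (-1.2)·1.7500 - (-3)·0.0278) / (8.2) = 1.2419
Iteration 2:
  x1 = (8 - (-2)·0.0278 - (-4)·1.2419) / (8) = 1.6279
  x2 = (-2 - (-3)·1.6279 - (3)·1.2419) / (9) = -0.0936
  x3 = (8 - (-1.2)·1.6279 - (-3)·-0.0936) / (8.2) = 1.1796
Iteration 3:
  x1 = (8 - (-2)·-0.0936 - (-4)·1.1796) / (8) = 1.5664
  x2 = (-2 - (-3)·1.5664 - (3)·1.1796) / (9) = -0.0933
  x3 = (8 - (-1.2)·1.5664 - (-3)·-0.0933) / (8.2) = 1.1707
Residual b − A·x = (-0.0350, 0.0268, 0.0000)

0.0000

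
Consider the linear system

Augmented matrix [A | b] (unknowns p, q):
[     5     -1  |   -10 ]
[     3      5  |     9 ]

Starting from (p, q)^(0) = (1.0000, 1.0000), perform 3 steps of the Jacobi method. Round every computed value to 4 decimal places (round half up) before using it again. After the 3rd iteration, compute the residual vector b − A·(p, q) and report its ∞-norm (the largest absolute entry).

1.0080

Iteration 1:
  p = (-10 - (-1)·1.0000) / (5) = -1.8000
  q = (9 - (3)·1.0000) / (5) = 1.2000
Iteration 2:
  p = (-10 - (-1)·1.2000) / (5) = -1.7600
  q = (9 - (3)·-1.8000) / (5) = 2.8800
Iteration 3:
  p = (-10 - (-1)·2.8800) / (5) = -1.4240
  q = (9 - (3)·-1.7600) / (5) = 2.8560
Residual b − A·x = (-0.0240, -1.0080); ∞-norm = 1.0080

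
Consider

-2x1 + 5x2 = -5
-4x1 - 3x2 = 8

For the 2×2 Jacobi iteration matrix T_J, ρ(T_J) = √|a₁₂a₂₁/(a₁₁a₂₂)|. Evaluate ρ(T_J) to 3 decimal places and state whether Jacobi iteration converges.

1.826

a₁₂a₂₁/(a₁₁a₂₂) = (5)·(-4) / ((-2)·(-3)) = -3.333333
ρ = √|-3.333333| = √3.333333 = 1.826
ρ > 1, so Jacobi diverges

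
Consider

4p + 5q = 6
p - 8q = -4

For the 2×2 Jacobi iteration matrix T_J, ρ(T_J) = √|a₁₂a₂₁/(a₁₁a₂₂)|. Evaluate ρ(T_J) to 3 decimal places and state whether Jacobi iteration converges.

a₁₂a₂₁/(a₁₁a₂₂) = (5)·(1) / ((4)·(-8)) = -0.156250
ρ = √|-0.156250| = √0.156250 = 0.395
ρ < 1, so Jacobi converges

0.395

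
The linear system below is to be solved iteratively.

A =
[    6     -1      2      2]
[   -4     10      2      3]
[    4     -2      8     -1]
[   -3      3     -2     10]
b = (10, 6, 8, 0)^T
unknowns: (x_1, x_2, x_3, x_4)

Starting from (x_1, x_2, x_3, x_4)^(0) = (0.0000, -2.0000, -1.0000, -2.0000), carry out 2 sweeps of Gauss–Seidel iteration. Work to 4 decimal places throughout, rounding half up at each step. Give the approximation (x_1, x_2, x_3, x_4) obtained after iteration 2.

Iteration 1:
  x_1 = (10 - (-1)·-2.0000 - (2)·-1.0000 - (2)·-2.0000) / (6) = 2.3333
  x_2 = (6 - (-4)·2.3333 - (2)·-1.0000 - (3)·-2.0000) / (10) = 2.3333
  x_3 = (8 - (4)·2.3333 - (-2)·2.3333 - (-1)·-2.0000) / (8) = 0.1667
  x_4 = (0 - (-3)·2.3333 - (3)·2.3333 - (-2)·0.1667) / (10) = 0.0333
Iteration 2:
  x_1 = (10 - (-1)·2.3333 - (2)·0.1667 - (2)·0.0333) / (6) = 1.9889
  x_2 = (6 - (-4)·1.9889 - (2)·0.1667 - (3)·0.0333) / (10) = 1.3522
  x_3 = (8 - (4)·1.9889 - (-2)·1.3522 - (-1)·0.0333) / (8) = 0.3478
  x_4 = (0 - (-3)·1.9889 - (3)·1.3522 - (-2)·0.3478) / (10) = 0.2606

(1.9889, 1.3522, 0.3478, 0.2606)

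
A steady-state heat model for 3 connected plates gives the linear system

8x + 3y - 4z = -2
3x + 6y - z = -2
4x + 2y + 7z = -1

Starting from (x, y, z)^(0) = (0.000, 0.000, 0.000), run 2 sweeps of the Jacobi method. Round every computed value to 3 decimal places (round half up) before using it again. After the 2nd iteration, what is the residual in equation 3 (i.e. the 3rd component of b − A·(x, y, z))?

-0.413

Iteration 1:
  x = (-2 - (3)·0.000 - (-4)·0.000) / (8) = -0.250
  y = (-2 - (3)·0.000 - (-1)·0.000) / (6) = -0.333
  z = (-1 - (4)·0.000 - (2)·0.000) / (7) = -0.143
Iteration 2:
  x = (-2 - (3)·-0.333 - (-4)·-0.143) / (8) = -0.197
  y = (-2 - (3)·-0.250 - (-1)·-0.143) / (6) = -0.232
  z = (-1 - (4)·-0.250 - (2)·-0.333) / (7) = 0.095
Residual b − A·x = (0.652, 0.078, -0.413)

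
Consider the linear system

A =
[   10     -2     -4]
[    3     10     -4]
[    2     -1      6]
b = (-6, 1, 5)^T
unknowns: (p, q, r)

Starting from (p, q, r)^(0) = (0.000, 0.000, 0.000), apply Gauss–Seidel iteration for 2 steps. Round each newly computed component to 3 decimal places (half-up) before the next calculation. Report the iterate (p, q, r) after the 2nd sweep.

(-0.112, 0.566, 0.965)

Iteration 1:
  p = (-6 - (-2)·0.000 - (-4)·0.000) / (10) = -0.600
  q = (1 - (3)·-0.600 - (-4)·0.000) / (10) = 0.280
  r = (5 - (2)·-0.600 - (-1)·0.280) / (6) = 1.080
Iteration 2:
  p = (-6 - (-2)·0.280 - (-4)·1.080) / (10) = -0.112
  q = (1 - (3)·-0.112 - (-4)·1.080) / (10) = 0.566
  r = (5 - (2)·-0.112 - (-1)·0.566) / (6) = 0.965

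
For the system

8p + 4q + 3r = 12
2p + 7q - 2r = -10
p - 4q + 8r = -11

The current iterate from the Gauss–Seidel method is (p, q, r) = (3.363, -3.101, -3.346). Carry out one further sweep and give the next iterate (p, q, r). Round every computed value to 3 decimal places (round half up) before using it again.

One sweep:
  p = (12 - (4)·-3.101 - (3)·-3.346) / (8) = 4.305
  q = (-10 - (2)·4.305 - (-2)·-3.346) / (7) = -3.615
  r = (-11 - (1)·4.305 - (-4)·-3.615) / (8) = -3.721

(4.305, -3.615, -3.721)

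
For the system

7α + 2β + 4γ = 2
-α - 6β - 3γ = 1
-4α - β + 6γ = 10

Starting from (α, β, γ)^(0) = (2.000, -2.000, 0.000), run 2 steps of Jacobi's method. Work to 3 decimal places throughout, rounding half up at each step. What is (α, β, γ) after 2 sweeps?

(-1.095, -1.643, 2.155)

Iteration 1:
  α = (2 - (2)·-2.000 - (4)·0.000) / (7) = 0.857
  β = (1 - (-1)·2.000 - (-3)·0.000) / (-6) = -0.500
  γ = (10 - (-4)·2.000 - (-1)·-2.000) / (6) = 2.667
Iteration 2:
  α = (2 - (2)·-0.500 - (4)·2.667) / (7) = -1.095
  β = (1 - (-1)·0.857 - (-3)·2.667) / (-6) = -1.643
  γ = (10 - (-4)·0.857 - (-1)·-0.500) / (6) = 2.155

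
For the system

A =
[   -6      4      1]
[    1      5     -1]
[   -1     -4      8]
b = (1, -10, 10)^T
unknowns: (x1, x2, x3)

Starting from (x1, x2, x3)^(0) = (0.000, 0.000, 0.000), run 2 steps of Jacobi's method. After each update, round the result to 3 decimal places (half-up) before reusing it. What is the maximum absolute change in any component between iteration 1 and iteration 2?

1.125

Iteration 1:
  x1 = (1 - (4)·0.000 - (1)·0.000) / (-6) = -0.167
  x2 = (-10 - (1)·0.000 - (-1)·0.000) / (5) = -2.000
  x3 = (10 - (-1)·0.000 - (-4)·0.000) / (8) = 1.250
Iteration 2:
  x1 = (1 - (4)·-2.000 - (1)·1.250) / (-6) = -1.292
  x2 = (-10 - (1)·-0.167 - (-1)·1.250) / (5) = -1.717
  x3 = (10 - (-1)·-0.167 - (-4)·-2.000) / (8) = 0.229
Change: (-1.125, 0.283, -1.021) → max |·| = 1.125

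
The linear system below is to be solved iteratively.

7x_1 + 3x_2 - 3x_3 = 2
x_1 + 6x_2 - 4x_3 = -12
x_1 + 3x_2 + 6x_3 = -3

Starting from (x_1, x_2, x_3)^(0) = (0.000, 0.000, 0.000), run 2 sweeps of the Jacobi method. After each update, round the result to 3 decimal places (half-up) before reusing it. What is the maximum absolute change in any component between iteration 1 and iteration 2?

0.952

Iteration 1:
  x_1 = (2 - (3)·0.000 - (-3)·0.000) / (7) = 0.286
  x_2 = (-12 - (1)·0.000 - (-4)·0.000) / (6) = -2.000
  x_3 = (-3 - (1)·0.000 - (3)·0.000) / (6) = -0.500
Iteration 2:
  x_1 = (2 - (3)·-2.000 - (-3)·-0.500) / (7) = 0.929
  x_2 = (-12 - (1)·0.286 - (-4)·-0.500) / (6) = -2.381
  x_3 = (-3 - (1)·0.286 - (3)·-2.000) / (6) = 0.452
Change: (0.643, -0.381, 0.952) → max |·| = 0.952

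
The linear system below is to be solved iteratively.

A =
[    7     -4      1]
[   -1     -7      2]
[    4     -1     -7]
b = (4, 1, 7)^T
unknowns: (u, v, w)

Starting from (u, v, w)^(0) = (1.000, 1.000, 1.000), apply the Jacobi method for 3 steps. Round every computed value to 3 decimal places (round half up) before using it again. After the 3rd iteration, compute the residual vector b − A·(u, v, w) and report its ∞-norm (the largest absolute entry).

1.196

Iteration 1:
  u = (4 - (-4)·1.000 - (1)·1.000) / (7) = 1.000
  v = (1 - (-1)·1.000 - (2)·1.000) / (-7) = 0.000
  w = (7 - (4)·1.000 - (-1)·1.000) / (-7) = -0.571
Iteration 2:
  u = (4 - (-4)·0.000 - (1)·-0.571) / (7) = 0.653
  v = (1 - (-1)·1.000 - (2)·-0.571) / (-7) = -0.449
  w = (7 - (4)·1.000 - (-1)·0.000) / (-7) = -0.429
Iteration 3:
  u = (4 - (-4)·-0.449 - (1)·-0.429) / (7) = 0.376
  v = (1 - (-1)·0.653 - (2)·-0.429) / (-7) = -0.359
  w = (7 - (4)·0.653 - (-1)·-0.449) / (-7) = -0.563
Residual b − A·x = (0.495, -0.011, 1.196); ∞-norm = 1.196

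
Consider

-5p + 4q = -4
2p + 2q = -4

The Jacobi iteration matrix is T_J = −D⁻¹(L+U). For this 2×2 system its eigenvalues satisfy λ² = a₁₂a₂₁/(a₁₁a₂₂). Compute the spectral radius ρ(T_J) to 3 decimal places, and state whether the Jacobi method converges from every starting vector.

a₁₂a₂₁/(a₁₁a₂₂) = (4)·(2) / ((-5)·(2)) = -0.800000
ρ = √|-0.800000| = √0.800000 = 0.894
ρ < 1, so Jacobi converges

0.894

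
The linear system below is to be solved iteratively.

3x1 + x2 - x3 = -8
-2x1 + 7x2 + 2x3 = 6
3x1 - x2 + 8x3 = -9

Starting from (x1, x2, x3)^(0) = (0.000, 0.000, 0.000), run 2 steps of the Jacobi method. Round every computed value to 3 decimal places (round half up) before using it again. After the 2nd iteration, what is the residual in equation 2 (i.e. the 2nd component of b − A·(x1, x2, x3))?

-3.537

Iteration 1:
  x1 = (-8 - (1)·0.000 - (-1)·0.000) / (3) = -2.667
  x2 = (6 - (-2)·0.000 - (2)·0.000) / (7) = 0.857
  x3 = (-9 - (3)·0.000 - (-1)·0.000) / (8) = -1.125
Iteration 2:
  x1 = (-8 - (1)·0.857 - (-1)·-1.125) / (3) = -3.327
  x2 = (6 - (-2)·-2.667 - (2)·-1.125) / (7) = 0.417
  x3 = (-9 - (3)·-2.667 - (-1)·0.857) / (8) = -0.018
Residual b − A·x = (1.546, -3.537, 1.542)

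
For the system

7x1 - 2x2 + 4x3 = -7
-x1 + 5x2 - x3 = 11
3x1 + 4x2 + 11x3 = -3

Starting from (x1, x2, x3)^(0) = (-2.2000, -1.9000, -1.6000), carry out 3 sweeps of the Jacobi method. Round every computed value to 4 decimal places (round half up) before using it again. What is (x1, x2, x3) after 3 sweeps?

Iteration 1:
  x1 = (-7 - (-2)·-1.9000 - (4)·-1.6000) / (7) = -0.6286
  x2 = (11 - (-1)·-2.2000 - (-1)·-1.6000) / (5) = 1.4400
  x3 = (-3 - (3)·-2.2000 - (4)·-1.9000) / (11) = 1.0182
Iteration 2:
  x1 = (-7 - (-2)·1.4400 - (4)·1.0182) / (7) = -1.1704
  x2 = (11 - (-1)·-0.6286 - (-1)·1.0182) / (5) = 2.2779
  x3 = (-3 - (3)·-0.6286 - (4)·1.4400) / (11) = -0.6249
Iteration 3:
  x1 = (-7 - (-2)·2.2779 - (4)·-0.6249) / (7) = 0.0079
  x2 = (11 - (-1)·-1.1704 - (-1)·-0.6249) / (5) = 1.8409
  x3 = (-3 - (3)·-1.1704 - (4)·2.2779) / (11) = -0.7819

(0.0079, 1.8409, -0.7819)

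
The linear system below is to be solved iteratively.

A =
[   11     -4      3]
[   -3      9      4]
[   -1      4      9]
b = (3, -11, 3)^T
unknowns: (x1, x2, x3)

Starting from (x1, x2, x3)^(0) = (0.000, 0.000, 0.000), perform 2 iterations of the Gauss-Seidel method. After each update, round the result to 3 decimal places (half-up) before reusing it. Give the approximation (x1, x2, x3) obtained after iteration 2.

(-0.375, -1.732, 1.061)

Iteration 1:
  x1 = (3 - (-4)·0.000 - (3)·0.000) / (11) = 0.273
  x2 = (-11 - (-3)·0.273 - (4)·0.000) / (9) = -1.131
  x3 = (3 - (-1)·0.273 - (4)·-1.131) / (9) = 0.866
Iteration 2:
  x1 = (3 - (-4)·-1.131 - (3)·0.866) / (11) = -0.375
  x2 = (-11 - (-3)·-0.375 - (4)·0.866) / (9) = -1.732
  x3 = (3 - (-1)·-0.375 - (4)·-1.732) / (9) = 1.061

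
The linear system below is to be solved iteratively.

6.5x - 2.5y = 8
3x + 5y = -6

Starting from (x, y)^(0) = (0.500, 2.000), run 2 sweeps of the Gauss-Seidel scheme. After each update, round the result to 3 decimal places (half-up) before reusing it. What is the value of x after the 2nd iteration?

Iteration 1:
  x = (8 - (-2.5)·2.000) / (6.5) = 2.000
  y = (-6 - (3)·2.000) / (5) = -2.400
Iteration 2:
  x = (8 - (-2.5)·-2.400) / (6.5) = 0.308
  y = (-6 - (3)·0.308) / (5) = -1.385

0.308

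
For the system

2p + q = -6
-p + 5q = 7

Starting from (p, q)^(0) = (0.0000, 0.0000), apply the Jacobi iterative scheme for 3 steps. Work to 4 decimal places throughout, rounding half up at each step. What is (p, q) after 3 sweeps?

(-3.4000, 0.6600)

Iteration 1:
  p = (-6 - (1)·0.0000) / (2) = -3.0000
  q = (7 - (-1)·0.0000) / (5) = 1.4000
Iteration 2:
  p = (-6 - (1)·1.4000) / (2) = -3.7000
  q = (7 - (-1)·-3.0000) / (5) = 0.8000
Iteration 3:
  p = (-6 - (1)·0.8000) / (2) = -3.4000
  q = (7 - (-1)·-3.7000) / (5) = 0.6600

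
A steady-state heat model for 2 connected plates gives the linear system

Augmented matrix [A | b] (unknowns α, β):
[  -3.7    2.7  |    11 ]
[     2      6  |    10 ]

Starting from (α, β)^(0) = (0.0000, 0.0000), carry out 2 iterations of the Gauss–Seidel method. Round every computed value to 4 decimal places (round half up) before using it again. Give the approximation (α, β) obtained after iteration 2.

Iteration 1:
  α = (11 - (2.7)·0.0000) / (-3.7) = -2.9730
  β = (10 - (2)·-2.9730) / (6) = 2.6577
Iteration 2:
  α = (11 - (2.7)·2.6577) / (-3.7) = -1.0336
  β = (10 - (2)·-1.0336) / (6) = 2.0112

(-1.0336, 2.0112)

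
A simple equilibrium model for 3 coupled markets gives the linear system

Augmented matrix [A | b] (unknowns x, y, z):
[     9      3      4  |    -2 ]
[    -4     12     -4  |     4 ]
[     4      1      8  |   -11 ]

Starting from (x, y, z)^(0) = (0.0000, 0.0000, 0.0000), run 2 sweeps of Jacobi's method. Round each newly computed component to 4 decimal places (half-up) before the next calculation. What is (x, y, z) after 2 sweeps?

Iteration 1:
  x = (-2 - (3)·0.0000 - (4)·0.0000) / (9) = -0.2222
  y = (4 - (-4)·0.0000 - (-4)·0.0000) / (12) = 0.3333
  z = (-11 - (4)·0.0000 - (1)·0.0000) / (8) = -1.3750
Iteration 2:
  x = (-2 - (3)·0.3333 - (4)·-1.3750) / (9) = 0.2778
  y = (4 - (-4)·-0.2222 - (-4)·-1.3750) / (12) = -0.1991
  z = (-11 - (4)·-0.2222 - (1)·0.3333) / (8) = -1.3056

(0.2778, -0.1991, -1.3056)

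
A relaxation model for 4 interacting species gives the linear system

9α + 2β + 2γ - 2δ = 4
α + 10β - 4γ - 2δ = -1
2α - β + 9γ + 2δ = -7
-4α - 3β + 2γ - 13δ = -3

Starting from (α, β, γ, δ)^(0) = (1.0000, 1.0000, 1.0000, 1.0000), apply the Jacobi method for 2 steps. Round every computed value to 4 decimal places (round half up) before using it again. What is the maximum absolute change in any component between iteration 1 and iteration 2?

Iteration 1:
  α = (4 - (2)·1.0000 - (2)·1.0000 - (-2)·1.0000) / (9) = 0.2222
  β = (-1 - (1)·1.0000 - (-4)·1.0000 - (-2)·1.0000) / (10) = 0.4000
  γ = (-7 - (2)·1.0000 - (-1)·1.0000 - (2)·1.0000) / (9) = -1.1111
  δ = (-3 - (-4)·1.0000 - (-3)·1.0000 - (2)·1.0000) / (-13) = -0.1538
Iteration 2:
  α = (4 - (2)·0.4000 - (2)·-1.1111 - (-2)·-0.1538) / (9) = 0.5683
  β = (-1 - (1)·0.2222 - (-4)·-1.1111 - (-2)·-0.1538) / (10) = -0.5974
  γ = (-7 - (2)·0.2222 - (-1)·0.4000 - (2)·-0.1538) / (9) = -0.7485
  δ = (-3 - (-4)·0.2222 - (-3)·0.4000 - (2)·-1.1111) / (-13) = -0.1008
Change: (0.3461, -0.9974, 0.3626, 0.0530) → max |·| = 0.9974

0.9974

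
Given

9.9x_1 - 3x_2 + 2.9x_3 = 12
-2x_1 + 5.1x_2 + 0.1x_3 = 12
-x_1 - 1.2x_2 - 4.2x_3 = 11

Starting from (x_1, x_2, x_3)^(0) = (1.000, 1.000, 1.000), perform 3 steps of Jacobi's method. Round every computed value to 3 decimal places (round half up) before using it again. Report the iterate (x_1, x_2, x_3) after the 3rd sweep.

(3.170, 3.586, -4.150)

Iteration 1:
  x_1 = (12 - (-3)·1.000 - (2.9)·1.000) / (9.9) = 1.222
  x_2 = (12 - (-2)·1.000 - (0.1)·1.000) / (5.1) = 2.725
  x_3 = (11 - (-1)·1.000 - (-1.2)·1.000) / (-4.2) = -3.143
Iteration 2:
  x_1 = (12 - (-3)·2.725 - (2.9)·-3.143) / (9.9) = 2.959
  x_2 = (12 - (-2)·1.222 - (0.1)·-3.143) / (5.1) = 2.894
  x_3 = (11 - (-1)·1.222 - (-1.2)·2.725) / (-4.2) = -3.689
Iteration 3:
  x_1 = (12 - (-3)·2.894 - (2.9)·-3.689) / (9.9) = 3.170
  x_2 = (12 - (-2)·2.959 - (0.1)·-3.689) / (5.1) = 3.586
  x_3 = (11 - (-1)·2.959 - (-1.2)·2.894) / (-4.2) = -4.150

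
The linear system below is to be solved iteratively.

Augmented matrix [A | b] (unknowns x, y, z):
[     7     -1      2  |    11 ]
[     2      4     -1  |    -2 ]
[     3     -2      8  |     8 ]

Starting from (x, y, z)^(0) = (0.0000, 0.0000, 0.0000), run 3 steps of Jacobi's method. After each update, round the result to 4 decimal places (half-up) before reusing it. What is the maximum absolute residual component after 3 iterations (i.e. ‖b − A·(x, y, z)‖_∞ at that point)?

Iteration 1:
  x = (11 - (-1)·0.0000 - (2)·0.0000) / (7) = 1.5714
  y = (-2 - (2)·0.0000 - (-1)·0.0000) / (4) = -0.5000
  z = (8 - (3)·0.0000 - (-2)·0.0000) / (8) = 1.0000
Iteration 2:
  x = (11 - (-1)·-0.5000 - (2)·1.0000) / (7) = 1.2143
  y = (-2 - (2)·1.5714 - (-1)·1.0000) / (4) = -1.0357
  z = (8 - (3)·1.5714 - (-2)·-0.5000) / (8) = 0.2857
Iteration 3:
  x = (11 - (-1)·-1.0357 - (2)·0.2857) / (7) = 1.3418
  y = (-2 - (2)·1.2143 - (-1)·0.2857) / (4) = -1.0357
  z = (8 - (3)·1.2143 - (-2)·-1.0357) / (8) = 0.2857
Residual b − A·x = (0.0003, -0.2551, -0.3824); ∞-norm = 0.3824

0.3824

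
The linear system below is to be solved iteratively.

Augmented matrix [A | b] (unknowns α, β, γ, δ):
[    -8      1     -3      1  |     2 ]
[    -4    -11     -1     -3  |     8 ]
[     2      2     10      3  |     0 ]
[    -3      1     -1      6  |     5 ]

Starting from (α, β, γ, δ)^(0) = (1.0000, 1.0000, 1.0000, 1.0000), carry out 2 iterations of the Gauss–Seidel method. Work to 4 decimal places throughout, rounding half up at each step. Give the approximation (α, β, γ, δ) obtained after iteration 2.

Iteration 1:
  α = (2 - (1)·1.0000 - (-3)·1.0000 - (1)·1.0000) / (-8) = -0.3750
  β = (8 - (-4)·-0.3750 - (-1)·1.0000 - (-3)·1.0000) / (-11) = -0.9545
  γ = (0 - (2)·-0.3750 - (2)·-0.9545 - (3)·1.0000) / (10) = -0.0341
  δ = (5 - (-3)·-0.3750 - (1)·-0.9545 - (-1)·-0.0341) / (6) = 0.7992
Iteration 2:
  α = (2 - (1)·-0.9545 - (-3)·-0.0341 - (1)·0.7992) / (-8) = -0.2566
  β = (8 - (-4)·-0.2566 - (-1)·-0.0341 - (-3)·0.7992) / (-11) = -0.8488
  γ = (0 - (2)·-0.2566 - (2)·-0.8488 - (3)·0.7992) / (10) = -0.0187
  δ = (5 - (-3)·-0.2566 - (1)·-0.8488 - (-1)·-0.0187) / (6) = 0.8434

(-0.2566, -0.8488, -0.0187, 0.8434)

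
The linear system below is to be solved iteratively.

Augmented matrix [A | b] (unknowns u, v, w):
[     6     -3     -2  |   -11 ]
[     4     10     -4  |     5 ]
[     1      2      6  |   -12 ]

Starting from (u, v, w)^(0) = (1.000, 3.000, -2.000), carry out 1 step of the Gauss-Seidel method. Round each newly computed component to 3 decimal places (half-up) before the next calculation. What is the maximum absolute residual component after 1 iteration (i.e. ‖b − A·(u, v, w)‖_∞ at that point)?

Iteration 1:
  u = (-11 - (-3)·3.000 - (-2)·-2.000) / (6) = -1.000
  v = (5 - (4)·-1.000 - (-4)·-2.000) / (10) = 0.100
  w = (-12 - (1)·-1.000 - (2)·0.100) / (6) = -1.867
Residual b − A·x = (-8.434, 0.532, 0.002); ∞-norm = 8.434

8.434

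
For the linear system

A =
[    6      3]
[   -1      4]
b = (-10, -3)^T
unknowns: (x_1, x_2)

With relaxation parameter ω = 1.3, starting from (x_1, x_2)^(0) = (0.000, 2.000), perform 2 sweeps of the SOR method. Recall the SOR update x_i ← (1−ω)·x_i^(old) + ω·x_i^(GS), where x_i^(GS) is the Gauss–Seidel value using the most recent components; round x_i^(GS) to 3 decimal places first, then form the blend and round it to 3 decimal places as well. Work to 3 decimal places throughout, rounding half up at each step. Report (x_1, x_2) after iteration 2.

Iteration 1:
  x_1: GS value = (-10 - (3)·2.000) / (6) = -2.667;  x_1 ← (1−ω)·0.000 + ω·-2.667 = -3.467
  x_2: GS value = (-3 - (-1)·-3.467) / (4) = -1.617;  x_2 ← (1−ω)·2.000 + ω·-1.617 = -2.702
Iteration 2:
  x_1: GS value = (-10 - (3)·-2.702) / (6) = -0.316;  x_1 ← (1−ω)·-3.467 + ω·-0.316 = 0.629
  x_2: GS value = (-3 - (-1)·0.629) / (4) = -0.593;  x_2 ← (1−ω)·-2.702 + ω·-0.593 = 0.040

(0.629, 0.040)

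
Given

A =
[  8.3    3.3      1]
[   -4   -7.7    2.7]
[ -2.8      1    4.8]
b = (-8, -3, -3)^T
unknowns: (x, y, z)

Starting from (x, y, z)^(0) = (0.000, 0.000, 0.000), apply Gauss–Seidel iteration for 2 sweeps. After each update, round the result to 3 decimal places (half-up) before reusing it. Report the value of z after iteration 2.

Iteration 1:
  x = (-8 - (3.3)·0.000 - (1)·0.000) / (8.3) = -0.964
  y = (-3 - (-4)·-0.964 - (2.7)·0.000) / (-7.7) = 0.890
  z = (-3 - (-2.8)·-0.964 - (1)·0.890) / (4.8) = -1.373
Iteration 2:
  x = (-8 - (3.3)·0.890 - (1)·-1.373) / (8.3) = -1.152
  y = (-3 - (-4)·-1.152 - (2.7)·-1.373) / (-7.7) = 0.507
  z = (-3 - (-2.8)·-1.152 - (1)·0.507) / (4.8) = -1.403

-1.403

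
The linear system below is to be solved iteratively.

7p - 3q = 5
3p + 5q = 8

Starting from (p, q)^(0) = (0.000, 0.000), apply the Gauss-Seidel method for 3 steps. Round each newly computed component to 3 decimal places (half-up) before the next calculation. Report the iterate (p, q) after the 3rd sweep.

Iteration 1:
  p = (5 - (-3)·0.000) / (7) = 0.714
  q = (8 - (3)·0.714) / (5) = 1.172
Iteration 2:
  p = (5 - (-3)·1.172) / (7) = 1.217
  q = (8 - (3)·1.217) / (5) = 0.870
Iteration 3:
  p = (5 - (-3)·0.870) / (7) = 1.087
  q = (8 - (3)·1.087) / (5) = 0.948

(1.087, 0.948)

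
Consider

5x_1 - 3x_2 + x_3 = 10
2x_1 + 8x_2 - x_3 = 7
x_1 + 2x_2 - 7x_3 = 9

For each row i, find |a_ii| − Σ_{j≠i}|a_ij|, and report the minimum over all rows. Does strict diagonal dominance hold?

row 1: |5| − (3+1) = 1
row 2: |8| − (2+1) = 5
row 3: |-7| − (1+2) = 4
minimum over rows = 1 → strictly diagonally dominant (convergence guaranteed)

1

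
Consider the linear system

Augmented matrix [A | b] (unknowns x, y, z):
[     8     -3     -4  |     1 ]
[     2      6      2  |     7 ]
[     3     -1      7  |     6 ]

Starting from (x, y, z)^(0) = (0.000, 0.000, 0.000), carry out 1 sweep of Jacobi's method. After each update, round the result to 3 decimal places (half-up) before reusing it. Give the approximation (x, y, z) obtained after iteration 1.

Iteration 1:
  x = (1 - (-3)·0.000 - (-4)·0.000) / (8) = 0.125
  y = (7 - (2)·0.000 - (2)·0.000) / (6) = 1.167
  z = (6 - (3)·0.000 - (-1)·0.000) / (7) = 0.857

(0.125, 1.167, 0.857)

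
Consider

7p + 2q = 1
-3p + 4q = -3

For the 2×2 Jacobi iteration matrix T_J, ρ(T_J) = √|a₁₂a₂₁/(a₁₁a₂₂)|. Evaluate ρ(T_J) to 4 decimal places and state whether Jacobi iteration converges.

0.4629

a₁₂a₂₁/(a₁₁a₂₂) = (2)·(-3) / ((7)·(4)) = -0.214286
ρ = √|-0.214286| = √0.214286 = 0.4629
ρ < 1, so Jacobi converges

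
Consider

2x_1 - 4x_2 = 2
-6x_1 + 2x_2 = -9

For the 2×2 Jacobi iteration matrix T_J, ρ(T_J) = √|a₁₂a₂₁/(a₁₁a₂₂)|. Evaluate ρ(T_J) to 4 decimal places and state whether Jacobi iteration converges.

2.4495

a₁₂a₂₁/(a₁₁a₂₂) = (-4)·(-6) / ((2)·(2)) = 6.000000
ρ = √|6.000000| = √6.000000 = 2.4495
ρ > 1, so Jacobi diverges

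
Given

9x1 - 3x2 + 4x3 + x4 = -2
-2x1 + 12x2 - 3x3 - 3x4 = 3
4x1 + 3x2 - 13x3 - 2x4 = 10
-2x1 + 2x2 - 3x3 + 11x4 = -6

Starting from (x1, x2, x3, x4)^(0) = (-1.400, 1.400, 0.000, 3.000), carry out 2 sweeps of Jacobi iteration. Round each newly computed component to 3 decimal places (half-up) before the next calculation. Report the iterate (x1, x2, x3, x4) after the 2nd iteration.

Iteration 1:
  x1 = (-2 - (-3)·1.400 - (4)·0.000 - (1)·3.000) / (9) = -0.089
  x2 = (3 - (-2)·-1.400 - (-3)·0.000 - (-3)·3.000) / (12) = 0.767
  x3 = (10 - (4)·-1.400 - (3)·1.400 - (-2)·3.000) / (-13) = -1.338
  x4 = (-6 - (-2)·-1.400 - (2)·1.400 - (-3)·0.000) / (11) = -1.055
Iteration 2:
  x1 = (-2 - (-3)·0.767 - (4)·-1.338 - (1)·-1.055) / (9) = 0.745
  x2 = (3 - (-2)·-0.089 - (-3)·-1.338 - (-3)·-1.055) / (12) = -0.363
  x3 = (10 - (4)·-0.089 - (3)·0.767 - (-2)·-1.055) / (-13) = -0.457
  x4 = (-6 - (-2)·-0.089 - (2)·0.767 - (-3)·-1.338) / (11) = -1.066

(0.745, -0.363, -0.457, -1.066)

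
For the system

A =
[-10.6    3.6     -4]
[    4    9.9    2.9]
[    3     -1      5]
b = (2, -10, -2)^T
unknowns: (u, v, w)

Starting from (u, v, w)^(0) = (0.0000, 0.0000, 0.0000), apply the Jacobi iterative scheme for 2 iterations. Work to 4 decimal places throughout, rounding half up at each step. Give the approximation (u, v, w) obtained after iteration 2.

Iteration 1:
  u = (2 - (3.6)·0.0000 - (-4)·0.0000) / (-10.6) = -0.1887
  v = (-10 - (4)·0.0000 - (2.9)·0.0000) / (9.9) = -1.0101
  w = (-2 - (3)·0.0000 - (-1)·0.0000) / (5) = -0.4000
Iteration 2:
  u = (2 - (3.6)·-1.0101 - (-4)·-0.4000) / (-10.6) = -0.3808
  v = (-10 - (4)·-0.1887 - (2.9)·-0.4000) / (9.9) = -0.8167
  w = (-2 - (3)·-0.1887 - (-1)·-1.0101) / (5) = -0.4888

(-0.3808, -0.8167, -0.4888)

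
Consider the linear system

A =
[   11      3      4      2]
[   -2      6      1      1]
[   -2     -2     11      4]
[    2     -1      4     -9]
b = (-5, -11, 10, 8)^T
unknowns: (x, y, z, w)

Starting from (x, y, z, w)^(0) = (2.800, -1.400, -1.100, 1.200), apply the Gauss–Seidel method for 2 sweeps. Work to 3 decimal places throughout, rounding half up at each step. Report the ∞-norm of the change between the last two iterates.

Iteration 1:
  x = (-5 - (3)·-1.400 - (4)·-1.100 - (2)·1.200) / (11) = 0.109
  y = (-11 - (-2)·0.109 - (1)·-1.100 - (1)·1.200) / (6) = -1.814
  z = (10 - (-2)·0.109 - (-2)·-1.814 - (4)·1.200) / (11) = 0.163
  w = (8 - (2)·0.109 - (-1)·-1.814 - (4)·0.163) / (-9) = -0.591
Iteration 2:
  x = (-5 - (3)·-1.814 - (4)·0.163 - (2)·-0.591) / (11) = 0.088
  y = (-11 - (-2)·0.088 - (1)·0.163 - (1)·-0.591) / (6) = -1.733
  z = (10 - (-2)·0.088 - (-2)·-1.733 - (4)·-0.591) / (11) = 0.825
  w = (8 - (2)·0.088 - (-1)·-1.733 - (4)·0.825) / (-9) = -0.310
Change: (-0.021, 0.081, 0.662, 0.281) → max |·| = 0.662

0.662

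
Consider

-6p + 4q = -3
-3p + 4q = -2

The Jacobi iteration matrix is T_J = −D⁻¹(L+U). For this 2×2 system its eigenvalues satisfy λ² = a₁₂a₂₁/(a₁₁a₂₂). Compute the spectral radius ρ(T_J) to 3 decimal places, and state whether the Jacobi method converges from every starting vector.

0.707

a₁₂a₂₁/(a₁₁a₂₂) = (4)·(-3) / ((-6)·(4)) = 0.500000
ρ = √|0.500000| = √0.500000 = 0.707
ρ < 1, so Jacobi converges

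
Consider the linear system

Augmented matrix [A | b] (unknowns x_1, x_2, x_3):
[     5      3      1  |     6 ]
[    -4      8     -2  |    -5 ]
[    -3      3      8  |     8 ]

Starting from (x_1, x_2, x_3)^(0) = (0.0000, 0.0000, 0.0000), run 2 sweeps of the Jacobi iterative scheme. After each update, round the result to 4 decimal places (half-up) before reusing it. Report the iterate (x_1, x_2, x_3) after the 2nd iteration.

Iteration 1:
  x_1 = (6 - (3)·0.0000 - (1)·0.0000) / (5) = 1.2000
  x_2 = (-5 - (-4)·0.0000 - (-2)·0.0000) / (8) = -0.6250
  x_3 = (8 - (-3)·0.0000 - (3)·0.0000) / (8) = 1.0000
Iteration 2:
  x_1 = (6 - (3)·-0.6250 - (1)·1.0000) / (5) = 1.3750
  x_2 = (-5 - (-4)·1.2000 - (-2)·1.0000) / (8) = 0.2250
  x_3 = (8 - (-3)·1.2000 - (3)·-0.6250) / (8) = 1.6844

(1.3750, 0.2250, 1.6844)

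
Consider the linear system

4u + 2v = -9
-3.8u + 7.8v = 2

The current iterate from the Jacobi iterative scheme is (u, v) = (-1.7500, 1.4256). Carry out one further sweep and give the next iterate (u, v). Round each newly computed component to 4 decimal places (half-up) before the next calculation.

One sweep:
  u = (-9 - (2)·1.4256) / (4) = -2.9628
  v = (2 - (-3.8)·-1.7500) / (7.8) = -0.5962

(-2.9628, -0.5962)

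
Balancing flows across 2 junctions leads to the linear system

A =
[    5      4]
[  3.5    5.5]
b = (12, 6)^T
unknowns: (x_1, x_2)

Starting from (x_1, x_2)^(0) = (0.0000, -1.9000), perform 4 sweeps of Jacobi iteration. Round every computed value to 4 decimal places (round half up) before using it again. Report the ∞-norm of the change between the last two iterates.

1.2699

Iteration 1:
  x_1 = (12 - (4)·-1.9000) / (5) = 3.9200
  x_2 = (6 - (3.5)·0.0000) / (5.5) = 1.0909
Iteration 2:
  x_1 = (12 - (4)·1.0909) / (5) = 1.5273
  x_2 = (6 - (3.5)·3.9200) / (5.5) = -1.4036
Iteration 3:
  x_1 = (12 - (4)·-1.4036) / (5) = 3.5229
  x_2 = (6 - (3.5)·1.5273) / (5.5) = 0.1190
Iteration 4:
  x_1 = (12 - (4)·0.1190) / (5) = 2.3048
  x_2 = (6 - (3.5)·3.5229) / (5.5) = -1.1509
Change: (-1.2181, -1.2699) → max |·| = 1.2699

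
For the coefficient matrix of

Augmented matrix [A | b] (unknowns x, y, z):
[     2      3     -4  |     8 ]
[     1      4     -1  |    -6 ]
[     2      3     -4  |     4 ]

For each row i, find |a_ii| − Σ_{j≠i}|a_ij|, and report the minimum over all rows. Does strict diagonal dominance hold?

row 1: |2| − (3+4) = -5
row 2: |4| − (1+1) = 2
row 3: |-4| − (2+3) = -1
minimum over rows = -5 → not strictly diagonally dominant

-5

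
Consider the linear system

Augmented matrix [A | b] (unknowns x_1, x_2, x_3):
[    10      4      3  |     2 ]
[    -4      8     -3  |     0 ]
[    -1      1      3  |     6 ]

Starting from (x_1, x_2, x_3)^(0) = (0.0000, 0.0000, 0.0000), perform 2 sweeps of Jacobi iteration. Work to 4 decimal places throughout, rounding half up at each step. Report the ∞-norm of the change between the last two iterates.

0.8500

Iteration 1:
  x_1 = (2 - (4)·0.0000 - (3)·0.0000) / (10) = 0.2000
  x_2 = (0 - (-4)·0.0000 - (-3)·0.0000) / (8) = 0.0000
  x_3 = (6 - (-1)·0.0000 - (1)·0.0000) / (3) = 2.0000
Iteration 2:
  x_1 = (2 - (4)·0.0000 - (3)·2.0000) / (10) = -0.4000
  x_2 = (0 - (-4)·0.2000 - (-3)·2.0000) / (8) = 0.8500
  x_3 = (6 - (-1)·0.2000 - (1)·0.0000) / (3) = 2.0667
Change: (-0.6000, 0.8500, 0.0667) → max |·| = 0.8500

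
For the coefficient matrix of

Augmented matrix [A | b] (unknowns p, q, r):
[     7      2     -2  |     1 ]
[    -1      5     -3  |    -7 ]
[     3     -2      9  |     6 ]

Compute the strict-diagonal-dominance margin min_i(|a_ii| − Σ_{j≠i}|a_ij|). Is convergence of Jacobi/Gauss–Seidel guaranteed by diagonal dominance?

row 1: |7| − (2+2) = 3
row 2: |5| − (1+3) = 1
row 3: |9| − (3+2) = 4
minimum over rows = 1 → strictly diagonally dominant (convergence guaranteed)

1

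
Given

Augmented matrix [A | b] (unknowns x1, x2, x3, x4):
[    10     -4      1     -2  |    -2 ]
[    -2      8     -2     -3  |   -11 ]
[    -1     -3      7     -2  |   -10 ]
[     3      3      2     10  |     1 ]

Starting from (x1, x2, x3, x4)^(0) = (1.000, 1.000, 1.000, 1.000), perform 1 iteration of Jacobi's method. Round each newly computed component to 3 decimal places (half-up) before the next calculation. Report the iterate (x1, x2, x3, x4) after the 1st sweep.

Iteration 1:
  x1 = (-2 - (-4)·1.000 - (1)·1.000 - (-2)·1.000) / (10) = 0.300
  x2 = (-11 - (-2)·1.000 - (-2)·1.000 - (-3)·1.000) / (8) = -0.500
  x3 = (-10 - (-1)·1.000 - (-3)·1.000 - (-2)·1.000) / (7) = -0.571
  x4 = (1 - (3)·1.000 - (3)·1.000 - (2)·1.000) / (10) = -0.700

(0.300, -0.500, -0.571, -0.700)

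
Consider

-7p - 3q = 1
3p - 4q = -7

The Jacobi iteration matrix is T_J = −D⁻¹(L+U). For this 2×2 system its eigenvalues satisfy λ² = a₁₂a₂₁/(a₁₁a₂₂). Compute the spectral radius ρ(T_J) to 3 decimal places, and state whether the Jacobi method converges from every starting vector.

0.567

a₁₂a₂₁/(a₁₁a₂₂) = (-3)·(3) / ((-7)·(-4)) = -0.321429
ρ = √|-0.321429| = √0.321429 = 0.567
ρ < 1, so Jacobi converges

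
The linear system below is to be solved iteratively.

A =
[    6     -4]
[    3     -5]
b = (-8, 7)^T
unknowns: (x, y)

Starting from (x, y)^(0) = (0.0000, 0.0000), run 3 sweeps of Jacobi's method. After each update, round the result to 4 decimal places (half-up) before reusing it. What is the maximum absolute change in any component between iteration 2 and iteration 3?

Iteration 1:
  x = (-8 - (-4)·0.0000) / (6) = -1.3333
  y = (7 - (3)·0.0000) / (-5) = -1.4000
Iteration 2:
  x = (-8 - (-4)·-1.4000) / (6) = -2.2667
  y = (7 - (3)·-1.3333) / (-5) = -2.2000
Iteration 3:
  x = (-8 - (-4)·-2.2000) / (6) = -2.8000
  y = (7 - (3)·-2.2667) / (-5) = -2.7600
Change: (-0.5333, -0.5600) → max |·| = 0.5600

0.5600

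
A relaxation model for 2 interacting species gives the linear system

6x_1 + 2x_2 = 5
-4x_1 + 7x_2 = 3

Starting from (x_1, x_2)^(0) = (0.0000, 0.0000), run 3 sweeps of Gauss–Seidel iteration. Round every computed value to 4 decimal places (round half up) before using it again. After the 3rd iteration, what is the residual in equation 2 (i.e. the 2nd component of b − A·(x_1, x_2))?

Iteration 1:
  x_1 = (5 - (2)·0.0000) / (6) = 0.8333
  x_2 = (3 - (-4)·0.8333) / (7) = 0.9047
Iteration 2:
  x_1 = (5 - (2)·0.9047) / (6) = 0.5318
  x_2 = (3 - (-4)·0.5318) / (7) = 0.7325
Iteration 3:
  x_1 = (5 - (2)·0.7325) / (6) = 0.5892
  x_2 = (3 - (-4)·0.5892) / (7) = 0.7653
Residual b − A·x = (-0.0658, -0.0003)

-0.0003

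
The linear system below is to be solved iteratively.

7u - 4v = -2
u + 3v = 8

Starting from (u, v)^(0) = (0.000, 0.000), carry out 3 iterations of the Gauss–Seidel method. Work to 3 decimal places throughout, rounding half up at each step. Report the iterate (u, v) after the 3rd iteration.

(0.992, 2.336)

Iteration 1:
  u = (-2 - (-4)·0.000) / (7) = -0.286
  v = (8 - (1)·-0.286) / (3) = 2.762
Iteration 2:
  u = (-2 - (-4)·2.762) / (7) = 1.293
  v = (8 - (1)·1.293) / (3) = 2.236
Iteration 3:
  u = (-2 - (-4)·2.236) / (7) = 0.992
  v = (8 - (1)·0.992) / (3) = 2.336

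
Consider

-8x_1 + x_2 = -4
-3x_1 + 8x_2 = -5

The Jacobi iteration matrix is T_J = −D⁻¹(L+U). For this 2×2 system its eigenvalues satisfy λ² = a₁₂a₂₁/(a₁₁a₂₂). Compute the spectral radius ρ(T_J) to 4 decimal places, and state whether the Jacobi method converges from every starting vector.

0.2165

a₁₂a₂₁/(a₁₁a₂₂) = (1)·(-3) / ((-8)·(8)) = 0.046875
ρ = √|0.046875| = √0.046875 = 0.2165
ρ < 1, so Jacobi converges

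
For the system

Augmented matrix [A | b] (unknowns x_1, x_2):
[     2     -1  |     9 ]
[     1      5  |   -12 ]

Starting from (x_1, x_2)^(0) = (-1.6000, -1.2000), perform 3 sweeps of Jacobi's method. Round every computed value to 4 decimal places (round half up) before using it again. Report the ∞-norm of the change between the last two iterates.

Iteration 1:
  x_1 = (9 - (-1)·-1.2000) / (2) = 3.9000
  x_2 = (-12 - (1)·-1.6000) / (5) = -2.0800
Iteration 2:
  x_1 = (9 - (-1)·-2.0800) / (2) = 3.4600
  x_2 = (-12 - (1)·3.9000) / (5) = -3.1800
Iteration 3:
  x_1 = (9 - (-1)·-3.1800) / (2) = 2.9100
  x_2 = (-12 - (1)·3.4600) / (5) = -3.0920
Change: (-0.5500, 0.0880) → max |·| = 0.5500

0.5500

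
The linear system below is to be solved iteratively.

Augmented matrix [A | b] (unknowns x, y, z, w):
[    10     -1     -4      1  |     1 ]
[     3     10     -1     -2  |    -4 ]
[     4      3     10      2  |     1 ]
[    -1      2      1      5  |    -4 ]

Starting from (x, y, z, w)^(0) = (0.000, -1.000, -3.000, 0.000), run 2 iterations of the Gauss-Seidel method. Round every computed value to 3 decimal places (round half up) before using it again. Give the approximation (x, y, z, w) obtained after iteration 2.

(0.443, -0.673, 0.333, -0.509)

Iteration 1:
  x = (1 - (-1)·-1.000 - (-4)·-3.000 - (1)·0.000) / (10) = -1.200
  y = (-4 - (3)·-1.200 - (-1)·-3.000 - (-2)·0.000) / (10) = -0.340
  z = (1 - (4)·-1.200 - (3)·-0.340 - (2)·0.000) / (10) = 0.682
  w = (-4 - (-1)·-1.200 - (2)·-0.340 - (1)·0.682) / (5) = -1.040
Iteration 2:
  x = (1 - (-1)·-0.340 - (-4)·0.682 - (1)·-1.040) / (10) = 0.443
  y = (-4 - (3)·0.443 - (-1)·0.682 - (-2)·-1.040) / (10) = -0.673
  z = (1 - (4)·0.443 - (3)·-0.673 - (2)·-1.040) / (10) = 0.333
  w = (-4 - (-1)·0.443 - (2)·-0.673 - (1)·0.333) / (5) = -0.509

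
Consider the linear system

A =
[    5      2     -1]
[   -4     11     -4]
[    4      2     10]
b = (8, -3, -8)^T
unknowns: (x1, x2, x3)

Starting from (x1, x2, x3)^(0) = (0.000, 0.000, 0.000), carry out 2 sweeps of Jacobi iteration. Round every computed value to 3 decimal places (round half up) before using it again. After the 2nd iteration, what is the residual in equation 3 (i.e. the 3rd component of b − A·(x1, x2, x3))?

Iteration 1:
  x1 = (8 - (2)·0.000 - (-1)·0.000) / (5) = 1.600
  x2 = (-3 - (-4)·0.000 - (-4)·0.000) / (11) = -0.273
  x3 = (-8 - (4)·0.000 - (2)·0.000) / (10) = -0.800
Iteration 2:
  x1 = (8 - (2)·-0.273 - (-1)·-0.800) / (5) = 1.549
  x2 = (-3 - (-4)·1.600 - (-4)·-0.800) / (11) = 0.018
  x3 = (-8 - (4)·1.600 - (2)·-0.273) / (10) = -1.385
Residual b − A·x = (-1.166, -2.542, -0.382)

-0.382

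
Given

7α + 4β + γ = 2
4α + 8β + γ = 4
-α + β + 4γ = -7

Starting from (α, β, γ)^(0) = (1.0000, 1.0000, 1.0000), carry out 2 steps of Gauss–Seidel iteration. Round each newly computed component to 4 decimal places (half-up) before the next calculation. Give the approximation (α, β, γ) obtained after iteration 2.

Iteration 1:
  α = (2 - (4)·1.0000 - (1)·1.0000) / (7) = -0.4286
  β = (4 - (4)·-0.4286 - (1)·1.0000) / (8) = 0.5893
  γ = (-7 - (-1)·-0.4286 - (1)·0.5893) / (4) = -2.0045
Iteration 2:
  α = (2 - (4)·0.5893 - (1)·-2.0045) / (7) = 0.2353
  β = (4 - (4)·0.2353 - (1)·-2.0045) / (8) = 0.6329
  γ = (-7 - (-1)·0.2353 - (1)·0.6329) / (4) = -1.8494

(0.2353, 0.6329, -1.8494)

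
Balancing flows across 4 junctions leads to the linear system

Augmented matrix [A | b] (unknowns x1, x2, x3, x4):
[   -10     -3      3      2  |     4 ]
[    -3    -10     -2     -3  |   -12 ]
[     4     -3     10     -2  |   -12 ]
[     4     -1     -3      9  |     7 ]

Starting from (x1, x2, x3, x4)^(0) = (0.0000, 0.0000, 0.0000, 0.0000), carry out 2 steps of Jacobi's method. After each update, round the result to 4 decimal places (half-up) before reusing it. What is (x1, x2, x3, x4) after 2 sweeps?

(-0.9644, 1.3267, -0.5244, 0.6889)

Iteration 1:
  x1 = (4 - (-3)·0.0000 - (3)·0.0000 - (2)·0.0000) / (-10) = -0.4000
  x2 = (-12 - (-3)·0.0000 - (-2)·0.0000 - (-3)·0.0000) / (-10) = 1.2000
  x3 = (-12 - (4)·0.0000 - (-3)·0.0000 - (-2)·0.0000) / (10) = -1.2000
  x4 = (7 - (4)·0.0000 - (-1)·0.0000 - (-3)·0.0000) / (9) = 0.7778
Iteration 2:
  x1 = (4 - (-3)·1.2000 - (3)·-1.2000 - (2)·0.7778) / (-10) = -0.9644
  x2 = (-12 - (-3)·-0.4000 - (-2)·-1.2000 - (-3)·0.7778) / (-10) = 1.3267
  x3 = (-12 - (4)·-0.4000 - (-3)·1.2000 - (-2)·0.7778) / (10) = -0.5244
  x4 = (7 - (4)·-0.4000 - (-1)·1.2000 - (-3)·-1.2000) / (9) = 0.6889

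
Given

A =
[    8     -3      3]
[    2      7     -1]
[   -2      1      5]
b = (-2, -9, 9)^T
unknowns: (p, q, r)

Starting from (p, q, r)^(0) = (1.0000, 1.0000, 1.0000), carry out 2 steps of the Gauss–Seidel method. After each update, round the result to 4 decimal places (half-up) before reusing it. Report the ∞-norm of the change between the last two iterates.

1.1196

Iteration 1:
  p = (-2 - (-3)·1.0000 - (3)·1.0000) / (8) = -0.2500
  q = (-9 - (2)·-0.2500 - (-1)·1.0000) / (7) = -1.0714
  r = (9 - (-2)·-0.2500 - (1)·-1.0714) / (5) = 1.9143
Iteration 2:
  p = (-2 - (-3)·-1.0714 - (3)·1.9143) / (8) = -1.3696
  q = (-9 - (2)·-1.3696 - (-1)·1.9143) / (7) = -0.6209
  r = (9 - (-2)·-1.3696 - (1)·-0.6209) / (5) = 1.3763
Change: (-1.1196, 0.4505, -0.5380) → max |·| = 1.1196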